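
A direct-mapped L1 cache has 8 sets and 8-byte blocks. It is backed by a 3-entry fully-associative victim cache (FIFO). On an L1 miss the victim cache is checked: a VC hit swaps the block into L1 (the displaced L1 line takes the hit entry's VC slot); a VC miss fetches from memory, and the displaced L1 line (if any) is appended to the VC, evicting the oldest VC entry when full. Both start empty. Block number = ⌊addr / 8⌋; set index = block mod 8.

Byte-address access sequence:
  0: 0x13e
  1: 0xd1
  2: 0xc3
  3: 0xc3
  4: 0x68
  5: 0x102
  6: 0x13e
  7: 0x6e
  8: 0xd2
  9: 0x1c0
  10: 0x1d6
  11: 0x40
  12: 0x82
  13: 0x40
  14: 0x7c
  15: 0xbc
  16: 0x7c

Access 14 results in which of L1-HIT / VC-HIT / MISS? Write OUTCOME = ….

OUTCOME = MISS

0: 0x13e (blk 39, set 7) → MISS  vc=[]
1: 0xd1 (blk 26, set 2) → MISS  vc=[]
2: 0xc3 (blk 24, set 0) → MISS  vc=[]
3: 0xc3 (blk 24, set 0) → L1-HIT  vc=[]
4: 0x68 (blk 13, set 5) → MISS  vc=[]
5: 0x102 (blk 32, set 0) → MISS  vc=[24]
6: 0x13e (blk 39, set 7) → L1-HIT  vc=[24]
7: 0x6e (blk 13, set 5) → L1-HIT  vc=[24]
8: 0xd2 (blk 26, set 2) → L1-HIT  vc=[24]
9: 0x1c0 (blk 56, set 0) → MISS  vc=[24, 32]
10: 0x1d6 (blk 58, set 2) → MISS  vc=[24, 32, 26]
11: 0x40 (blk 8, set 0) → MISS  vc=[32, 26, 56]
12: 0x82 (blk 16, set 0) → MISS  vc=[26, 56, 8]
13: 0x40 (blk 8, set 0) → VC-HIT  vc=[26, 56, 16]
14: 0x7c (blk 15, set 7) → MISS  vc=[56, 16, 39]
15: 0xbc (blk 23, set 7) → MISS  vc=[16, 39, 15]
16: 0x7c (blk 15, set 7) → VC-HIT  vc=[16, 39, 23]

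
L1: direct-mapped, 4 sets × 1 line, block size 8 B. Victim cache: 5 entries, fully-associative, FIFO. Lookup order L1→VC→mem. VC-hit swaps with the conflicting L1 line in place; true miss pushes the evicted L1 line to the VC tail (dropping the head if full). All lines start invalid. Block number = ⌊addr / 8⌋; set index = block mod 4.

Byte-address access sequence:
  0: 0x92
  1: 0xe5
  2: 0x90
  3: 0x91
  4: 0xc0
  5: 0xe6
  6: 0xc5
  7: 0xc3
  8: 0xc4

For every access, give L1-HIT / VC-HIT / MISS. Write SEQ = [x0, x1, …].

#0 0x92→b18/s2 MISS; vc=[]
#1 0xe5→b28/s0 MISS; vc=[]
#2 0x90→b18/s2 L1-HIT; vc=[]
#3 0x91→b18/s2 L1-HIT; vc=[]
#4 0xc0→b24/s0 MISS; vc=[28]
#5 0xe6→b28/s0 VC-HIT; vc=[24]
#6 0xc5→b24/s0 VC-HIT; vc=[28]
#7 0xc3→b24/s0 L1-HIT; vc=[28]
#8 0xc4→b24/s0 L1-HIT; vc=[28]

SEQ = [MISS, MISS, L1-HIT, L1-HIT, MISS, VC-HIT, VC-HIT, L1-HIT, L1-HIT]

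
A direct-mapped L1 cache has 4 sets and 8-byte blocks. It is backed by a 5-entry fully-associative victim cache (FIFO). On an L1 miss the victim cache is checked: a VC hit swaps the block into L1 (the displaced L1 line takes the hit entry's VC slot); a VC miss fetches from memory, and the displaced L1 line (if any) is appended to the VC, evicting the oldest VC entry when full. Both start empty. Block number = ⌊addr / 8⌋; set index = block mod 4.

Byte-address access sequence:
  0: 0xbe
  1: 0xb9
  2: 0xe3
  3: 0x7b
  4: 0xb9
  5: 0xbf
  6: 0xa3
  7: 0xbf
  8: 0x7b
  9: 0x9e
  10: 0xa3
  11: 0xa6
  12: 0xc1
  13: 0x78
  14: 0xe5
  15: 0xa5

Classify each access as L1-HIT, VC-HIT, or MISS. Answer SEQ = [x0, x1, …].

  [0] addr=0xbe blk=23 s=3: MISS | VC []
  [1] addr=0xb9 blk=23 s=3: L1-HIT | VC []
  [2] addr=0xe3 blk=28 s=0: MISS | VC []
  [3] addr=0x7b blk=15 s=3: MISS | VC [23]
  [4] addr=0xb9 blk=23 s=3: VC-HIT | VC [15]
  [5] addr=0xbf blk=23 s=3: L1-HIT | VC [15]
  [6] addr=0xa3 blk=20 s=0: MISS | VC [15, 28]
  [7] addr=0xbf blk=23 s=3: L1-HIT | VC [15, 28]
  [8] addr=0x7b blk=15 s=3: VC-HIT | VC [23, 28]
  [9] addr=0x9e blk=19 s=3: MISS | VC [23, 28, 15]
  [10] addr=0xa3 blk=20 s=0: L1-HIT | VC [23, 28, 15]
  [11] addr=0xa6 blk=20 s=0: L1-HIT | VC [23, 28, 15]
  [12] addr=0xc1 blk=24 s=0: MISS | VC [23, 28, 15, 20]
  [13] addr=0x78 blk=15 s=3: VC-HIT | VC [23, 28, 19, 20]
  [14] addr=0xe5 blk=28 s=0: VC-HIT | VC [23, 24, 19, 20]
  [15] addr=0xa5 blk=20 s=0: VC-HIT | VC [23, 24, 19, 28]

SEQ = [MISS, L1-HIT, MISS, MISS, VC-HIT, L1-HIT, MISS, L1-HIT, VC-HIT, MISS, L1-HIT, L1-HIT, MISS, VC-HIT, VC-HIT, VC-HIT]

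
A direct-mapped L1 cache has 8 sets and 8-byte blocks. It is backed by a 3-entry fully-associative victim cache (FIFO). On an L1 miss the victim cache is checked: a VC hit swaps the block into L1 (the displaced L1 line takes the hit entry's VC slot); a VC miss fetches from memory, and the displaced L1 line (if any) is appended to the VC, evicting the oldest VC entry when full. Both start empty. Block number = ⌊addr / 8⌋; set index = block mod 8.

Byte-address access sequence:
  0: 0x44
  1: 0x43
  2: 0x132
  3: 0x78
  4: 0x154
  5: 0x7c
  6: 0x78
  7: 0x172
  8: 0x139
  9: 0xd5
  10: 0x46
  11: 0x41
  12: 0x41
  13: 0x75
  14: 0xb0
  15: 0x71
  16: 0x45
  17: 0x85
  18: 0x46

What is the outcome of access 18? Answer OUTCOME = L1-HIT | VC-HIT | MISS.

OUTCOME = VC-HIT

0: 0x44 (blk 8, set 0) → MISS  vc=[]
1: 0x43 (blk 8, set 0) → L1-HIT  vc=[]
2: 0x132 (blk 38, set 6) → MISS  vc=[]
3: 0x78 (blk 15, set 7) → MISS  vc=[]
4: 0x154 (blk 42, set 2) → MISS  vc=[]
5: 0x7c (blk 15, set 7) → L1-HIT  vc=[]
6: 0x78 (blk 15, set 7) → L1-HIT  vc=[]
7: 0x172 (blk 46, set 6) → MISS  vc=[38]
8: 0x139 (blk 39, set 7) → MISS  vc=[38, 15]
9: 0xd5 (blk 26, set 2) → MISS  vc=[38, 15, 42]
10: 0x46 (blk 8, set 0) → L1-HIT  vc=[38, 15, 42]
11: 0x41 (blk 8, set 0) → L1-HIT  vc=[38, 15, 42]
12: 0x41 (blk 8, set 0) → L1-HIT  vc=[38, 15, 42]
13: 0x75 (blk 14, set 6) → MISS  vc=[15, 42, 46]
14: 0xb0 (blk 22, set 6) → MISS  vc=[42, 46, 14]
15: 0x71 (blk 14, set 6) → VC-HIT  vc=[42, 46, 22]
16: 0x45 (blk 8, set 0) → L1-HIT  vc=[42, 46, 22]
17: 0x85 (blk 16, set 0) → MISS  vc=[46, 22, 8]
18: 0x46 (blk 8, set 0) → VC-HIT  vc=[46, 22, 16]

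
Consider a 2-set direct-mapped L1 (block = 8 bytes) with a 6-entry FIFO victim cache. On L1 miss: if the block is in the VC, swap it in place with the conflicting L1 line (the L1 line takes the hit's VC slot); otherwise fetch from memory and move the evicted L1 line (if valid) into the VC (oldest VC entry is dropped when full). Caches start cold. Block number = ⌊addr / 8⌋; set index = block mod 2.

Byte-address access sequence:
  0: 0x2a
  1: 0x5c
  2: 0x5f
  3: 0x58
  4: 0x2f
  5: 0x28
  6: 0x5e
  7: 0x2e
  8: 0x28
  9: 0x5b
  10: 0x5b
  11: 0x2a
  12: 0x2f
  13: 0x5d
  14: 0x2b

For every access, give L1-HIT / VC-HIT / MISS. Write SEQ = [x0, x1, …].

#0 0x2a→b5/s1 MISS; vc=[]
#1 0x5c→b11/s1 MISS; vc=[5]
#2 0x5f→b11/s1 L1-HIT; vc=[5]
#3 0x58→b11/s1 L1-HIT; vc=[5]
#4 0x2f→b5/s1 VC-HIT; vc=[11]
#5 0x28→b5/s1 L1-HIT; vc=[11]
#6 0x5e→b11/s1 VC-HIT; vc=[5]
#7 0x2e→b5/s1 VC-HIT; vc=[11]
#8 0x28→b5/s1 L1-HIT; vc=[11]
#9 0x5b→b11/s1 VC-HIT; vc=[5]
#10 0x5b→b11/s1 L1-HIT; vc=[5]
#11 0x2a→b5/s1 VC-HIT; vc=[11]
#12 0x2f→b5/s1 L1-HIT; vc=[11]
#13 0x5d→b11/s1 VC-HIT; vc=[5]
#14 0x2b→b5/s1 VC-HIT; vc=[11]

SEQ = [MISS, MISS, L1-HIT, L1-HIT, VC-HIT, L1-HIT, VC-HIT, VC-HIT, L1-HIT, VC-HIT, L1-HIT, VC-HIT, L1-HIT, VC-HIT, VC-HIT]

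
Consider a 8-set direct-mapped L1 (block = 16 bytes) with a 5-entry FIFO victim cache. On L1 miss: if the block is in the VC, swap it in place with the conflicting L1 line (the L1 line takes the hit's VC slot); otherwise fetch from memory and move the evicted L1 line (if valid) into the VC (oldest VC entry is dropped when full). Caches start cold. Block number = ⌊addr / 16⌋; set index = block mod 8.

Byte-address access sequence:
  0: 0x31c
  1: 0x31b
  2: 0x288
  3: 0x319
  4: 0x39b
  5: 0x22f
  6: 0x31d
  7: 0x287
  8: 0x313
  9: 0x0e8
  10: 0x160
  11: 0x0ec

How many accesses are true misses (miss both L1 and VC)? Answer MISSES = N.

0: 0x31c (blk 49, set 1) → MISS  vc=[]
1: 0x31b (blk 49, set 1) → L1-HIT  vc=[]
2: 0x288 (blk 40, set 0) → MISS  vc=[]
3: 0x319 (blk 49, set 1) → L1-HIT  vc=[]
4: 0x39b (blk 57, set 1) → MISS  vc=[49]
5: 0x22f (blk 34, set 2) → MISS  vc=[49]
6: 0x31d (blk 49, set 1) → VC-HIT  vc=[57]
7: 0x287 (blk 40, set 0) → L1-HIT  vc=[57]
8: 0x313 (blk 49, set 1) → L1-HIT  vc=[57]
9: 0xe8 (blk 14, set 6) → MISS  vc=[57]
10: 0x160 (blk 22, set 6) → MISS  vc=[57, 14]
11: 0xec (blk 14, set 6) → VC-HIT  vc=[57, 22]

MISSES = 6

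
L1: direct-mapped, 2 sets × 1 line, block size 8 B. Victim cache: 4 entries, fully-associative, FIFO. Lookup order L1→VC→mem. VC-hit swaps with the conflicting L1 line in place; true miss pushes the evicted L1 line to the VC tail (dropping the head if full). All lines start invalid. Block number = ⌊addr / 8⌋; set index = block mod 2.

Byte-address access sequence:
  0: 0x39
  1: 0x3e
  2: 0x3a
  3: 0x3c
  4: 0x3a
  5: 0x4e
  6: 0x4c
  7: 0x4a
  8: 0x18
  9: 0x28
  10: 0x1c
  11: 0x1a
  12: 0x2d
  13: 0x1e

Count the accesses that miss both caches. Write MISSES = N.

  [0] addr=0x39 blk=7 s=1: MISS | VC []
  [1] addr=0x3e blk=7 s=1: L1-HIT | VC []
  [2] addr=0x3a blk=7 s=1: L1-HIT | VC []
  [3] addr=0x3c blk=7 s=1: L1-HIT | VC []
  [4] addr=0x3a blk=7 s=1: L1-HIT | VC []
  [5] addr=0x4e blk=9 s=1: MISS | VC [7]
  [6] addr=0x4c blk=9 s=1: L1-HIT | VC [7]
  [7] addr=0x4a blk=9 s=1: L1-HIT | VC [7]
  [8] addr=0x18 blk=3 s=1: MISS | VC [7, 9]
  [9] addr=0x28 blk=5 s=1: MISS | VC [7, 9, 3]
  [10] addr=0x1c blk=3 s=1: VC-HIT | VC [7, 9, 5]
  [11] addr=0x1a blk=3 s=1: L1-HIT | VC [7, 9, 5]
  [12] addr=0x2d blk=5 s=1: VC-HIT | VC [7, 9, 3]
  [13] addr=0x1e blk=3 s=1: VC-HIT | VC [7, 9, 5]

MISSES = 4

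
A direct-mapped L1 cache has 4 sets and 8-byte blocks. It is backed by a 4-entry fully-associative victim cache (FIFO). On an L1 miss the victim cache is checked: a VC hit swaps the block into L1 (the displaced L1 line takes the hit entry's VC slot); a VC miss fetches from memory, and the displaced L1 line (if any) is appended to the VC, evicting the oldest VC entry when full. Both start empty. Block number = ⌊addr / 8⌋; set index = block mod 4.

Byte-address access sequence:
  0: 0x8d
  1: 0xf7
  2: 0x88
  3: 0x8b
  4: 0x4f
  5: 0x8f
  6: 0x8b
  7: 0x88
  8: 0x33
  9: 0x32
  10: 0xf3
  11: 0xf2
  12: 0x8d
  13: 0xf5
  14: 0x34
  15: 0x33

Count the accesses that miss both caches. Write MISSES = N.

#0 0x8d→b17/s1 MISS; vc=[]
#1 0xf7→b30/s2 MISS; vc=[]
#2 0x88→b17/s1 L1-HIT; vc=[]
#3 0x8b→b17/s1 L1-HIT; vc=[]
#4 0x4f→b9/s1 MISS; vc=[17]
#5 0x8f→b17/s1 VC-HIT; vc=[9]
#6 0x8b→b17/s1 L1-HIT; vc=[9]
#7 0x88→b17/s1 L1-HIT; vc=[9]
#8 0x33→b6/s2 MISS; vc=[9,30]
#9 0x32→b6/s2 L1-HIT; vc=[9,30]
#10 0xf3→b30/s2 VC-HIT; vc=[9,6]
#11 0xf2→b30/s2 L1-HIT; vc=[9,6]
#12 0x8d→b17/s1 L1-HIT; vc=[9,6]
#13 0xf5→b30/s2 L1-HIT; vc=[9,6]
#14 0x34→b6/s2 VC-HIT; vc=[9,30]
#15 0x33→b6/s2 L1-HIT; vc=[9,30]

MISSES = 4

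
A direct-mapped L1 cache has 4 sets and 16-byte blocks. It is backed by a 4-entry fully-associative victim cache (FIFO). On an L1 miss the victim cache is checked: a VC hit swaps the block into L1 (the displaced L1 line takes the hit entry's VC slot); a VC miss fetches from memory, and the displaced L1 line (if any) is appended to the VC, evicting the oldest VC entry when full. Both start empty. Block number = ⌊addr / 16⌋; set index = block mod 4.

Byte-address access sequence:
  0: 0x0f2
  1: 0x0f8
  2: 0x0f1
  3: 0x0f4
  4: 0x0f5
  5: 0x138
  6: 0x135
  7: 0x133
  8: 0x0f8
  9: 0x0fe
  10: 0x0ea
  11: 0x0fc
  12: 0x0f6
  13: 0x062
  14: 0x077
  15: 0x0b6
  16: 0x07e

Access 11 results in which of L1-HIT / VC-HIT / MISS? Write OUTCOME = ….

#0 0xf2→b15/s3 MISS; vc=[]
#1 0xf8→b15/s3 L1-HIT; vc=[]
#2 0xf1→b15/s3 L1-HIT; vc=[]
#3 0xf4→b15/s3 L1-HIT; vc=[]
#4 0xf5→b15/s3 L1-HIT; vc=[]
#5 0x138→b19/s3 MISS; vc=[15]
#6 0x135→b19/s3 L1-HIT; vc=[15]
#7 0x133→b19/s3 L1-HIT; vc=[15]
#8 0xf8→b15/s3 VC-HIT; vc=[19]
#9 0xfe→b15/s3 L1-HIT; vc=[19]
#10 0xea→b14/s2 MISS; vc=[19]
#11 0xfc→b15/s3 L1-HIT; vc=[19]
#12 0xf6→b15/s3 L1-HIT; vc=[19]
#13 0x62→b6/s2 MISS; vc=[19,14]
#14 0x77→b7/s3 MISS; vc=[19,14,15]
#15 0xb6→b11/s3 MISS; vc=[19,14,15,7]
#16 0x7e→b7/s3 VC-HIT; vc=[19,14,15,11]

OUTCOME = L1-HIT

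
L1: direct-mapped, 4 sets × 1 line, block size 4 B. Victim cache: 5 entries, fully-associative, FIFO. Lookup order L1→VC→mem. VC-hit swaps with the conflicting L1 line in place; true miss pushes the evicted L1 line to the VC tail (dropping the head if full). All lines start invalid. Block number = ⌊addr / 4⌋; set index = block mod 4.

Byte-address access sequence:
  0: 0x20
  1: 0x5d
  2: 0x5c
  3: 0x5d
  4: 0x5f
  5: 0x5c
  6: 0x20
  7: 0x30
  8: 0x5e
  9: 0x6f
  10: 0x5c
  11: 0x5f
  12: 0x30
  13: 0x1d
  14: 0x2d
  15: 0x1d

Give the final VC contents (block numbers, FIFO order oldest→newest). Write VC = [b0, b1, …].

  [0] addr=0x20 blk=8 s=0: MISS | VC []
  [1] addr=0x5d blk=23 s=3: MISS | VC []
  [2] addr=0x5c blk=23 s=3: L1-HIT | VC []
  [3] addr=0x5d blk=23 s=3: L1-HIT | VC []
  [4] addr=0x5f blk=23 s=3: L1-HIT | VC []
  [5] addr=0x5c blk=23 s=3: L1-HIT | VC []
  [6] addr=0x20 blk=8 s=0: L1-HIT | VC []
  [7] addr=0x30 blk=12 s=0: MISS | VC [8]
  [8] addr=0x5e blk=23 s=3: L1-HIT | VC [8]
  [9] addr=0x6f blk=27 s=3: MISS | VC [8, 23]
  [10] addr=0x5c blk=23 s=3: VC-HIT | VC [8, 27]
  [11] addr=0x5f blk=23 s=3: L1-HIT | VC [8, 27]
  [12] addr=0x30 blk=12 s=0: L1-HIT | VC [8, 27]
  [13] addr=0x1d blk=7 s=3: MISS | VC [8, 27, 23]
  [14] addr=0x2d blk=11 s=3: MISS | VC [8, 27, 23, 7]
  [15] addr=0x1d blk=7 s=3: VC-HIT | VC [8, 27, 23, 11]

VC = [8, 27, 23, 11]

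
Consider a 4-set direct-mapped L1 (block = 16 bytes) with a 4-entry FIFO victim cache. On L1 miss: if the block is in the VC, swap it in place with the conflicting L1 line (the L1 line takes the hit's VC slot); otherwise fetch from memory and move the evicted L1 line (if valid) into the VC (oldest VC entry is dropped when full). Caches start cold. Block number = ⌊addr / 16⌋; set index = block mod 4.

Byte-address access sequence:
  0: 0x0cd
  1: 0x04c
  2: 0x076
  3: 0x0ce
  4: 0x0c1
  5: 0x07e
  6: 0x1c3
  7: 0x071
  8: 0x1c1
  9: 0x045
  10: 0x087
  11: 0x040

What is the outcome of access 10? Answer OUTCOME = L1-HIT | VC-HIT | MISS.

#0 0xcd→b12/s0 MISS; vc=[]
#1 0x4c→b4/s0 MISS; vc=[12]
#2 0x76→b7/s3 MISS; vc=[12]
#3 0xce→b12/s0 VC-HIT; vc=[4]
#4 0xc1→b12/s0 L1-HIT; vc=[4]
#5 0x7e→b7/s3 L1-HIT; vc=[4]
#6 0x1c3→b28/s0 MISS; vc=[4,12]
#7 0x71→b7/s3 L1-HIT; vc=[4,12]
#8 0x1c1→b28/s0 L1-HIT; vc=[4,12]
#9 0x45→b4/s0 VC-HIT; vc=[28,12]
#10 0x87→b8/s0 MISS; vc=[28,12,4]
#11 0x40→b4/s0 VC-HIT; vc=[28,12,8]

OUTCOME = MISS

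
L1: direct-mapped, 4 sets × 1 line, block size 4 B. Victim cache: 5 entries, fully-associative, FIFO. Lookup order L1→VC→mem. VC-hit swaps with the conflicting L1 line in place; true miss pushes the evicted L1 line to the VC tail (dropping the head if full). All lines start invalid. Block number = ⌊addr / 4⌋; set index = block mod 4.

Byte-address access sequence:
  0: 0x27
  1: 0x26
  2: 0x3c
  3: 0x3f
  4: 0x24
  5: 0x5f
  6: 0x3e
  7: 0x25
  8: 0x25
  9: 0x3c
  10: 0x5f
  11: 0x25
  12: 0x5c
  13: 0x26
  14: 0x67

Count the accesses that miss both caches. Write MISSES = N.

  [0] addr=0x27 blk=9 s=1: MISS | VC []
  [1] addr=0x26 blk=9 s=1: L1-HIT | VC []
  [2] addr=0x3c blk=15 s=3: MISS | VC []
  [3] addr=0x3f blk=15 s=3: L1-HIT | VC []
  [4] addr=0x24 blk=9 s=1: L1-HIT | VC []
  [5] addr=0x5f blk=23 s=3: MISS | VC [15]
  [6] addr=0x3e blk=15 s=3: VC-HIT | VC [23]
  [7] addr=0x25 blk=9 s=1: L1-HIT | VC [23]
  [8] addr=0x25 blk=9 s=1: L1-HIT | VC [23]
  [9] addr=0x3c blk=15 s=3: L1-HIT | VC [23]
  [10] addr=0x5f blk=23 s=3: VC-HIT | VC [15]
  [11] addr=0x25 blk=9 s=1: L1-HIT | VC [15]
  [12] addr=0x5c blk=23 s=3: L1-HIT | VC [15]
  [13] addr=0x26 blk=9 s=1: L1-HIT | VC [15]
  [14] addr=0x67 blk=25 s=1: MISS | VC [15, 9]

MISSES = 4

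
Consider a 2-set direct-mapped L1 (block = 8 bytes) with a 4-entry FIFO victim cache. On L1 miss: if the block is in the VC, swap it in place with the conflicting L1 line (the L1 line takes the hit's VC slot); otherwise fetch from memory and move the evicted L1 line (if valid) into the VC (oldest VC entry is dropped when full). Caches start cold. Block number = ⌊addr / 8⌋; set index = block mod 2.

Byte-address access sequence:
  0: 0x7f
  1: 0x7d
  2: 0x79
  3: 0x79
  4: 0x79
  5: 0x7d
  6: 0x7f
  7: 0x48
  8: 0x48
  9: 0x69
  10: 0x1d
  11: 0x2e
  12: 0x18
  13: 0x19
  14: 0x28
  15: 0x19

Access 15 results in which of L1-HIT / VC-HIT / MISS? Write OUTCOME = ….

0: 0x7f (blk 15, set 1) → MISS  vc=[]
1: 0x7d (blk 15, set 1) → L1-HIT  vc=[]
2: 0x79 (blk 15, set 1) → L1-HIT  vc=[]
3: 0x79 (blk 15, set 1) → L1-HIT  vc=[]
4: 0x79 (blk 15, set 1) → L1-HIT  vc=[]
5: 0x7d (blk 15, set 1) → L1-HIT  vc=[]
6: 0x7f (blk 15, set 1) → L1-HIT  vc=[]
7: 0x48 (blk 9, set 1) → MISS  vc=[15]
8: 0x48 (blk 9, set 1) → L1-HIT  vc=[15]
9: 0x69 (blk 13, set 1) → MISS  vc=[15, 9]
10: 0x1d (blk 3, set 1) → MISS  vc=[15, 9, 13]
11: 0x2e (blk 5, set 1) → MISS  vc=[15, 9, 13, 3]
12: 0x18 (blk 3, set 1) → VC-HIT  vc=[15, 9, 13, 5]
13: 0x19 (blk 3, set 1) → L1-HIT  vc=[15, 9, 13, 5]
14: 0x28 (blk 5, set 1) → VC-HIT  vc=[15, 9, 13, 3]
15: 0x19 (blk 3, set 1) → VC-HIT  vc=[15, 9, 13, 5]

OUTCOME = VC-HIT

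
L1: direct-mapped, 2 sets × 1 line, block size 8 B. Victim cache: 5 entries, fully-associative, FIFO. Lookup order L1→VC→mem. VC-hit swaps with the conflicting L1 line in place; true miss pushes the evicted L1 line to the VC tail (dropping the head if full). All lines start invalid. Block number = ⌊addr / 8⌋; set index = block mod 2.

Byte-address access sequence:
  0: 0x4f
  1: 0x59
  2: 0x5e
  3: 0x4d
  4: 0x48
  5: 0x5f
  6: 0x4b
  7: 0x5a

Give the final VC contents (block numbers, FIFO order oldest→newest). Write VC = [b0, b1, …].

#0 0x4f→b9/s1 MISS; vc=[]
#1 0x59→b11/s1 MISS; vc=[9]
#2 0x5e→b11/s1 L1-HIT; vc=[9]
#3 0x4d→b9/s1 VC-HIT; vc=[11]
#4 0x48→b9/s1 L1-HIT; vc=[11]
#5 0x5f→b11/s1 VC-HIT; vc=[9]
#6 0x4b→b9/s1 VC-HIT; vc=[11]
#7 0x5a→b11/s1 VC-HIT; vc=[9]

VC = [9]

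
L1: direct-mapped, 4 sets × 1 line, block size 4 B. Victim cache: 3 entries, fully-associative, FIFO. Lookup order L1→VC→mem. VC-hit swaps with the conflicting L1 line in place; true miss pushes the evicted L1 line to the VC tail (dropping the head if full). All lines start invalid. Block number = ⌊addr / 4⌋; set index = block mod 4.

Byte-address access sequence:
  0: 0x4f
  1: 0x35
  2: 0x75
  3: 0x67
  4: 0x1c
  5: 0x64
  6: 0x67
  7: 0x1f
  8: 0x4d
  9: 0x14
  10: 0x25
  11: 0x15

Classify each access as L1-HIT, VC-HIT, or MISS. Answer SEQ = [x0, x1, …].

SEQ = [MISS, MISS, MISS, MISS, MISS, L1-HIT, L1-HIT, L1-HIT, VC-HIT, MISS, MISS, VC-HIT]

#0 0x4f→b19/s3 MISS; vc=[]
#1 0x35→b13/s1 MISS; vc=[]
#2 0x75→b29/s1 MISS; vc=[13]
#3 0x67→b25/s1 MISS; vc=[13,29]
#4 0x1c→b7/s3 MISS; vc=[13,29,19]
#5 0x64→b25/s1 L1-HIT; vc=[13,29,19]
#6 0x67→b25/s1 L1-HIT; vc=[13,29,19]
#7 0x1f→b7/s3 L1-HIT; vc=[13,29,19]
#8 0x4d→b19/s3 VC-HIT; vc=[13,29,7]
#9 0x14→b5/s1 MISS; vc=[29,7,25]
#10 0x25→b9/s1 MISS; vc=[7,25,5]
#11 0x15→b5/s1 VC-HIT; vc=[7,25,9]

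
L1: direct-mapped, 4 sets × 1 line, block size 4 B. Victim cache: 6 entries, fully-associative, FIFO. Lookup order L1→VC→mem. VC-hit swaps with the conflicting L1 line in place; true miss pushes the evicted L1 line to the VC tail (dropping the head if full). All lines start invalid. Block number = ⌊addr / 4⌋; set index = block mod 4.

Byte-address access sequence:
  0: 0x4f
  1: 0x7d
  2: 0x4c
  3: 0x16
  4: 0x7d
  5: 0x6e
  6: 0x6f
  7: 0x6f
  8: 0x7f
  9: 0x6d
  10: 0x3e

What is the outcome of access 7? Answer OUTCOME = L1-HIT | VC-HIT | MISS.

  [0] addr=0x4f blk=19 s=3: MISS | VC []
  [1] addr=0x7d blk=31 s=3: MISS | VC [19]
  [2] addr=0x4c blk=19 s=3: VC-HIT | VC [31]
  [3] addr=0x16 blk=5 s=1: MISS | VC [31]
  [4] addr=0x7d blk=31 s=3: VC-HIT | VC [19]
  [5] addr=0x6e blk=27 s=3: MISS | VC [19, 31]
  [6] addr=0x6f blk=27 s=3: L1-HIT | VC [19, 31]
  [7] addr=0x6f blk=27 s=3: L1-HIT | VC [19, 31]
  [8] addr=0x7f blk=31 s=3: VC-HIT | VC [19, 27]
  [9] addr=0x6d blk=27 s=3: VC-HIT | VC [19, 31]
  [10] addr=0x3e blk=15 s=3: MISS | VC [19, 31, 27]

OUTCOME = L1-HIT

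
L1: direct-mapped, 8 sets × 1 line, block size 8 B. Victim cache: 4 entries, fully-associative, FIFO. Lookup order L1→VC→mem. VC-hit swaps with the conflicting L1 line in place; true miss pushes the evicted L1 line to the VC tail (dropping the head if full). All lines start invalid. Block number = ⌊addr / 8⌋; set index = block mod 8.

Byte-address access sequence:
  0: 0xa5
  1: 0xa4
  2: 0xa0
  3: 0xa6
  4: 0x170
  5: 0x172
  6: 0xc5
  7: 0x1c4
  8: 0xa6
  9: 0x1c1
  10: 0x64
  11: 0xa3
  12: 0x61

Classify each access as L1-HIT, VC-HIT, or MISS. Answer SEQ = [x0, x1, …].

SEQ = [MISS, L1-HIT, L1-HIT, L1-HIT, MISS, L1-HIT, MISS, MISS, L1-HIT, L1-HIT, MISS, VC-HIT, VC-HIT]

0: 0xa5 (blk 20, set 4) → MISS  vc=[]
1: 0xa4 (blk 20, set 4) → L1-HIT  vc=[]
2: 0xa0 (blk 20, set 4) → L1-HIT  vc=[]
3: 0xa6 (blk 20, set 4) → L1-HIT  vc=[]
4: 0x170 (blk 46, set 6) → MISS  vc=[]
5: 0x172 (blk 46, set 6) → L1-HIT  vc=[]
6: 0xc5 (blk 24, set 0) → MISS  vc=[]
7: 0x1c4 (blk 56, set 0) → MISS  vc=[24]
8: 0xa6 (blk 20, set 4) → L1-HIT  vc=[24]
9: 0x1c1 (blk 56, set 0) → L1-HIT  vc=[24]
10: 0x64 (blk 12, set 4) → MISS  vc=[24, 20]
11: 0xa3 (blk 20, set 4) → VC-HIT  vc=[24, 12]
12: 0x61 (blk 12, set 4) → VC-HIT  vc=[24, 20]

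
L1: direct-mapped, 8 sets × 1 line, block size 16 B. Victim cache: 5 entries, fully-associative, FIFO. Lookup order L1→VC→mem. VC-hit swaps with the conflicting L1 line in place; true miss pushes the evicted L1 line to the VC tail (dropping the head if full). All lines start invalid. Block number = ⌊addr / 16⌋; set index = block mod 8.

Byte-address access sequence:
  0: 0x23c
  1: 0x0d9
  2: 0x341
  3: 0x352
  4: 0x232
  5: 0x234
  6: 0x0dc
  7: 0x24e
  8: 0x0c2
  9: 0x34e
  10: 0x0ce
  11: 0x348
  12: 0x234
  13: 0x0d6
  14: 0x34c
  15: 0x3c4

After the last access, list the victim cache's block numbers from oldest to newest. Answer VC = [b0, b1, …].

VC = [53, 12, 36, 52]

#0 0x23c→b35/s3 MISS; vc=[]
#1 0xd9→b13/s5 MISS; vc=[]
#2 0x341→b52/s4 MISS; vc=[]
#3 0x352→b53/s5 MISS; vc=[13]
#4 0x232→b35/s3 L1-HIT; vc=[13]
#5 0x234→b35/s3 L1-HIT; vc=[13]
#6 0xdc→b13/s5 VC-HIT; vc=[53]
#7 0x24e→b36/s4 MISS; vc=[53,52]
#8 0xc2→b12/s4 MISS; vc=[53,52,36]
#9 0x34e→b52/s4 VC-HIT; vc=[53,12,36]
#10 0xce→b12/s4 VC-HIT; vc=[53,52,36]
#11 0x348→b52/s4 VC-HIT; vc=[53,12,36]
#12 0x234→b35/s3 L1-HIT; vc=[53,12,36]
#13 0xd6→b13/s5 L1-HIT; vc=[53,12,36]
#14 0x34c→b52/s4 L1-HIT; vc=[53,12,36]
#15 0x3c4→b60/s4 MISS; vc=[53,12,36,52]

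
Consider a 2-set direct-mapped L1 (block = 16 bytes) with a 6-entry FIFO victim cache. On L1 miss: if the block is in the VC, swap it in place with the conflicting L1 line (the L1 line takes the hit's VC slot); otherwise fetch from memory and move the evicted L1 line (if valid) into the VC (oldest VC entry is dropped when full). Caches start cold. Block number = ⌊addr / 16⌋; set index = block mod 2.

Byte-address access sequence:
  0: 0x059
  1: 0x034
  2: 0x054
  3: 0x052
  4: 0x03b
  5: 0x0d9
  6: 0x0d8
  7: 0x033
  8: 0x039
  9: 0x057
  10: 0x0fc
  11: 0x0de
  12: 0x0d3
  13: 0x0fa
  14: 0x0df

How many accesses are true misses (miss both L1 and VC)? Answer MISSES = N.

#0 0x59→b5/s1 MISS; vc=[]
#1 0x34→b3/s1 MISS; vc=[5]
#2 0x54→b5/s1 VC-HIT; vc=[3]
#3 0x52→b5/s1 L1-HIT; vc=[3]
#4 0x3b→b3/s1 VC-HIT; vc=[5]
#5 0xd9→b13/s1 MISS; vc=[5,3]
#6 0xd8→b13/s1 L1-HIT; vc=[5,3]
#7 0x33→b3/s1 VC-HIT; vc=[5,13]
#8 0x39→b3/s1 L1-HIT; vc=[5,13]
#9 0x57→b5/s1 VC-HIT; vc=[3,13]
#10 0xfc→b15/s1 MISS; vc=[3,13,5]
#11 0xde→b13/s1 VC-HIT; vc=[3,15,5]
#12 0xd3→b13/s1 L1-HIT; vc=[3,15,5]
#13 0xfa→b15/s1 VC-HIT; vc=[3,13,5]
#14 0xdf→b13/s1 VC-HIT; vc=[3,15,5]

MISSES = 4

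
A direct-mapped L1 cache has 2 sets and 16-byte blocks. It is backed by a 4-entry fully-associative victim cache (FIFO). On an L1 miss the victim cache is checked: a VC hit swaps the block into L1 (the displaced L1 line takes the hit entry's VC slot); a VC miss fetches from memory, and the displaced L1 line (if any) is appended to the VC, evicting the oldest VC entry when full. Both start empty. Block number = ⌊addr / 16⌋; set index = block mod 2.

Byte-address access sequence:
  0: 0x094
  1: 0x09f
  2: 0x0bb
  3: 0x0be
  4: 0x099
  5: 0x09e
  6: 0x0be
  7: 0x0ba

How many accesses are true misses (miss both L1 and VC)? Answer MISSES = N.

#0 0x94→b9/s1 MISS; vc=[]
#1 0x9f→b9/s1 L1-HIT; vc=[]
#2 0xbb→b11/s1 MISS; vc=[9]
#3 0xbe→b11/s1 L1-HIT; vc=[9]
#4 0x99→b9/s1 VC-HIT; vc=[11]
#5 0x9e→b9/s1 L1-HIT; vc=[11]
#6 0xbe→b11/s1 VC-HIT; vc=[9]
#7 0xba→b11/s1 L1-HIT; vc=[9]

MISSES = 2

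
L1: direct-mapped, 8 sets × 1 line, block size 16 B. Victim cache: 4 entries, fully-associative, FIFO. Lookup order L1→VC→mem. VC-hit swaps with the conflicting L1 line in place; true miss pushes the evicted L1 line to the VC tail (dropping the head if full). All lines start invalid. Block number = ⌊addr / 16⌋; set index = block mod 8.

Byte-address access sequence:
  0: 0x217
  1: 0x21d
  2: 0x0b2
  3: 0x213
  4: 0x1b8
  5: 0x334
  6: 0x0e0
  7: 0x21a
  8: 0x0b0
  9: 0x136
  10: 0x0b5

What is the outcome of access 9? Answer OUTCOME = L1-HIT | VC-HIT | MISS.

OUTCOME = MISS

#0 0x217→b33/s1 MISS; vc=[]
#1 0x21d→b33/s1 L1-HIT; vc=[]
#2 0xb2→b11/s3 MISS; vc=[]
#3 0x213→b33/s1 L1-HIT; vc=[]
#4 0x1b8→b27/s3 MISS; vc=[11]
#5 0x334→b51/s3 MISS; vc=[11,27]
#6 0xe0→b14/s6 MISS; vc=[11,27]
#7 0x21a→b33/s1 L1-HIT; vc=[11,27]
#8 0xb0→b11/s3 VC-HIT; vc=[51,27]
#9 0x136→b19/s3 MISS; vc=[51,27,11]
#10 0xb5→b11/s3 VC-HIT; vc=[51,27,19]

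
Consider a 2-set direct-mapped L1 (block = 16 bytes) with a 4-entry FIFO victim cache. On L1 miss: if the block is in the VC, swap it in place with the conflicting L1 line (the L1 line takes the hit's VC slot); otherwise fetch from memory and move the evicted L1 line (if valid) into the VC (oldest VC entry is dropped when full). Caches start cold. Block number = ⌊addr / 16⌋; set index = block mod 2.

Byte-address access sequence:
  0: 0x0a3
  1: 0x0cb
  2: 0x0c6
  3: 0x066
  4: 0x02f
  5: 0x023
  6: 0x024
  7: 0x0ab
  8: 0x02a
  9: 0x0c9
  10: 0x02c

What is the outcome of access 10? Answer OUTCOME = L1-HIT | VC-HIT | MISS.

0: 0xa3 (blk 10, set 0) → MISS  vc=[]
1: 0xcb (blk 12, set 0) → MISS  vc=[10]
2: 0xc6 (blk 12, set 0) → L1-HIT  vc=[10]
3: 0x66 (blk 6, set 0) → MISS  vc=[10, 12]
4: 0x2f (blk 2, set 0) → MISS  vc=[10, 12, 6]
5: 0x23 (blk 2, set 0) → L1-HIT  vc=[10, 12, 6]
6: 0x24 (blk 2, set 0) → L1-HIT  vc=[10, 12, 6]
7: 0xab (blk 10, set 0) → VC-HIT  vc=[2, 12, 6]
8: 0x2a (blk 2, set 0) → VC-HIT  vc=[10, 12, 6]
9: 0xc9 (blk 12, set 0) → VC-HIT  vc=[10, 2, 6]
10: 0x2c (blk 2, set 0) → VC-HIT  vc=[10, 12, 6]

OUTCOME = VC-HIT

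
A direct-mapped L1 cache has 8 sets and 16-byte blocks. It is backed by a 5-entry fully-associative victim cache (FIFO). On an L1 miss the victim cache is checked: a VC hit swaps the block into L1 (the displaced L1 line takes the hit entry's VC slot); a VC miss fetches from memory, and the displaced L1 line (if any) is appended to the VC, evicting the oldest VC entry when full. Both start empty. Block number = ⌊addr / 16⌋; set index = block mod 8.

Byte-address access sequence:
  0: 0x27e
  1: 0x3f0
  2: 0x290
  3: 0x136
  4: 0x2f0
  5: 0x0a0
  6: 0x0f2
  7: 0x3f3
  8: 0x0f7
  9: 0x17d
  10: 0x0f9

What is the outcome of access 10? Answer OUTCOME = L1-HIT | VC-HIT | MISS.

OUTCOME = VC-HIT

0: 0x27e (blk 39, set 7) → MISS  vc=[]
1: 0x3f0 (blk 63, set 7) → MISS  vc=[39]
2: 0x290 (blk 41, set 1) → MISS  vc=[39]
3: 0x136 (blk 19, set 3) → MISS  vc=[39]
4: 0x2f0 (blk 47, set 7) → MISS  vc=[39, 63]
5: 0xa0 (blk 10, set 2) → MISS  vc=[39, 63]
6: 0xf2 (blk 15, set 7) → MISS  vc=[39, 63, 47]
7: 0x3f3 (blk 63, set 7) → VC-HIT  vc=[39, 15, 47]
8: 0xf7 (blk 15, set 7) → VC-HIT  vc=[39, 63, 47]
9: 0x17d (blk 23, set 7) → MISS  vc=[39, 63, 47, 15]
10: 0xf9 (blk 15, set 7) → VC-HIT  vc=[39, 63, 47, 23]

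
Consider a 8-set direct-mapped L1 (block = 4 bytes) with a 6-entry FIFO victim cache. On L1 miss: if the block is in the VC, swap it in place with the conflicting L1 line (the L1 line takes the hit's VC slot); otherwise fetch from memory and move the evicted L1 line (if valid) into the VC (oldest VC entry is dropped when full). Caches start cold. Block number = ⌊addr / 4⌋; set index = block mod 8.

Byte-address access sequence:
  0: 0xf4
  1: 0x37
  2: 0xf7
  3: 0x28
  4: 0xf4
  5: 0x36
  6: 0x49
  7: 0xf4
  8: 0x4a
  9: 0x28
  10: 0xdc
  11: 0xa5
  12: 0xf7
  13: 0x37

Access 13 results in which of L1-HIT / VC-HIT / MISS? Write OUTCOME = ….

OUTCOME = VC-HIT

0: 0xf4 (blk 61, set 5) → MISS  vc=[]
1: 0x37 (blk 13, set 5) → MISS  vc=[61]
2: 0xf7 (blk 61, set 5) → VC-HIT  vc=[13]
3: 0x28 (blk 10, set 2) → MISS  vc=[13]
4: 0xf4 (blk 61, set 5) → L1-HIT  vc=[13]
5: 0x36 (blk 13, set 5) → VC-HIT  vc=[61]
6: 0x49 (blk 18, set 2) → MISS  vc=[61, 10]
7: 0xf4 (blk 61, set 5) → VC-HIT  vc=[13, 10]
8: 0x4a (blk 18, set 2) → L1-HIT  vc=[13, 10]
9: 0x28 (blk 10, set 2) → VC-HIT  vc=[13, 18]
10: 0xdc (blk 55, set 7) → MISS  vc=[13, 18]
11: 0xa5 (blk 41, set 1) → MISS  vc=[13, 18]
12: 0xf7 (blk 61, set 5) → L1-HIT  vc=[13, 18]
13: 0x37 (blk 13, set 5) → VC-HIT  vc=[61, 18]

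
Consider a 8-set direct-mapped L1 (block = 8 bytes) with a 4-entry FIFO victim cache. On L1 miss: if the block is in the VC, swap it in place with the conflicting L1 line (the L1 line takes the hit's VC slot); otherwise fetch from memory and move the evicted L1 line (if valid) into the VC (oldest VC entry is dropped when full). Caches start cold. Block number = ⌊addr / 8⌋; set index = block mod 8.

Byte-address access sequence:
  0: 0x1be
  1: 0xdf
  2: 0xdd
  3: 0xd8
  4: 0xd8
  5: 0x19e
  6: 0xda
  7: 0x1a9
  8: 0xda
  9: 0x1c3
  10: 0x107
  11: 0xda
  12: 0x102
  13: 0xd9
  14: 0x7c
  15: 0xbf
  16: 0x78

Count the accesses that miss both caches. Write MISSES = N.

0: 0x1be (blk 55, set 7) → MISS  vc=[]
1: 0xdf (blk 27, set 3) → MISS  vc=[]
2: 0xdd (blk 27, set 3) → L1-HIT  vc=[]
3: 0xd8 (blk 27, set 3) → L1-HIT  vc=[]
4: 0xd8 (blk 27, set 3) → L1-HIT  vc=[]
5: 0x19e (blk 51, set 3) → MISS  vc=[27]
6: 0xda (blk 27, set 3) → VC-HIT  vc=[51]
7: 0x1a9 (blk 53, set 5) → MISS  vc=[51]
8: 0xda (blk 27, set 3) → L1-HIT  vc=[51]
9: 0x1c3 (blk 56, set 0) → MISS  vc=[51]
10: 0x107 (blk 32, set 0) → MISS  vc=[51, 56]
11: 0xda (blk 27, set 3) → L1-HIT  vc=[51, 56]
12: 0x102 (blk 32, set 0) → L1-HIT  vc=[51, 56]
13: 0xd9 (blk 27, set 3) → L1-HIT  vc=[51, 56]
14: 0x7c (blk 15, set 7) → MISS  vc=[51, 56, 55]
15: 0xbf (blk 23, set 7) → MISS  vc=[51, 56, 55, 15]
16: 0x78 (blk 15, set 7) → VC-HIT  vc=[51, 56, 55, 23]

MISSES = 8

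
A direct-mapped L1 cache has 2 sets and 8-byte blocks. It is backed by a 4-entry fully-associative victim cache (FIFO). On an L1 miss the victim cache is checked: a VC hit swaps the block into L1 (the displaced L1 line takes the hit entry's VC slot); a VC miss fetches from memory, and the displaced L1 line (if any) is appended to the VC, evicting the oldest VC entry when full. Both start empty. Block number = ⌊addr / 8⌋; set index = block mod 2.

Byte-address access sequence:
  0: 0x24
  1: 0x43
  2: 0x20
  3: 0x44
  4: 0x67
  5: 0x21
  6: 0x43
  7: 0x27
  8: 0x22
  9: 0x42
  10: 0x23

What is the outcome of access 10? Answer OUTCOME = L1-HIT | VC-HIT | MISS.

OUTCOME = VC-HIT

#0 0x24→b4/s0 MISS; vc=[]
#1 0x43→b8/s0 MISS; vc=[4]
#2 0x20→b4/s0 VC-HIT; vc=[8]
#3 0x44→b8/s0 VC-HIT; vc=[4]
#4 0x67→b12/s0 MISS; vc=[4,8]
#5 0x21→b4/s0 VC-HIT; vc=[12,8]
#6 0x43→b8/s0 VC-HIT; vc=[12,4]
#7 0x27→b4/s0 VC-HIT; vc=[12,8]
#8 0x22→b4/s0 L1-HIT; vc=[12,8]
#9 0x42→b8/s0 VC-HIT; vc=[12,4]
#10 0x23→b4/s0 VC-HIT; vc=[12,8]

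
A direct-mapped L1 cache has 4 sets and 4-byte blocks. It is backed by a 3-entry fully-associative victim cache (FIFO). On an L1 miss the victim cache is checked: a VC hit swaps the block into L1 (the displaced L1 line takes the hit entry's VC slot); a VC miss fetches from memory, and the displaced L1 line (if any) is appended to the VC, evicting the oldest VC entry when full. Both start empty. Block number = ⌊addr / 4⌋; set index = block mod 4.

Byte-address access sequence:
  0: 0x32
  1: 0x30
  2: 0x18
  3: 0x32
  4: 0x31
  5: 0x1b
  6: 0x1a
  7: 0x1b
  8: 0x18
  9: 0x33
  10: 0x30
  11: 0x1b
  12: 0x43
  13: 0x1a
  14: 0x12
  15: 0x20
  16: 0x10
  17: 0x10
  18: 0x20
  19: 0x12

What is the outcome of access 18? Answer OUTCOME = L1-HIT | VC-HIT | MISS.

#0 0x32→b12/s0 MISS; vc=[]
#1 0x30→b12/s0 L1-HIT; vc=[]
#2 0x18→b6/s2 MISS; vc=[]
#3 0x32→b12/s0 L1-HIT; vc=[]
#4 0x31→b12/s0 L1-HIT; vc=[]
#5 0x1b→b6/s2 L1-HIT; vc=[]
#6 0x1a→b6/s2 L1-HIT; vc=[]
#7 0x1b→b6/s2 L1-HIT; vc=[]
#8 0x18→b6/s2 L1-HIT; vc=[]
#9 0x33→b12/s0 L1-HIT; vc=[]
#10 0x30→b12/s0 L1-HIT; vc=[]
#11 0x1b→b6/s2 L1-HIT; vc=[]
#12 0x43→b16/s0 MISS; vc=[12]
#13 0x1a→b6/s2 L1-HIT; vc=[12]
#14 0x12→b4/s0 MISS; vc=[12,16]
#15 0x20→b8/s0 MISS; vc=[12,16,4]
#16 0x10→b4/s0 VC-HIT; vc=[12,16,8]
#17 0x10→b4/s0 L1-HIT; vc=[12,16,8]
#18 0x20→b8/s0 VC-HIT; vc=[12,16,4]
#19 0x12→b4/s0 VC-HIT; vc=[12,16,8]

OUTCOME = VC-HIT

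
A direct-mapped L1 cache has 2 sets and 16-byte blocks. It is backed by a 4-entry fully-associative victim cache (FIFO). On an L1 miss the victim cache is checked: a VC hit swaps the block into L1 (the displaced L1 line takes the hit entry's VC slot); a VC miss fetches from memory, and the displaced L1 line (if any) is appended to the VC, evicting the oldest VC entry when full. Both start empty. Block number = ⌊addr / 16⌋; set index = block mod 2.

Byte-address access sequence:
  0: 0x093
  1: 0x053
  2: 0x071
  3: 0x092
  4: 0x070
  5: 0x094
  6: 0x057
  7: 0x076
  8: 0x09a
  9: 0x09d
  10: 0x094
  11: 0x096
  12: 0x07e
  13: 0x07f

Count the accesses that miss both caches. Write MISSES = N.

MISSES = 3

0: 0x93 (blk 9, set 1) → MISS  vc=[]
1: 0x53 (blk 5, set 1) → MISS  vc=[9]
2: 0x71 (blk 7, set 1) → MISS  vc=[9, 5]
3: 0x92 (blk 9, set 1) → VC-HIT  vc=[7, 5]
4: 0x70 (blk 7, set 1) → VC-HIT  vc=[9, 5]
5: 0x94 (blk 9, set 1) → VC-HIT  vc=[7, 5]
6: 0x57 (blk 5, set 1) → VC-HIT  vc=[7, 9]
7: 0x76 (blk 7, set 1) → VC-HIT  vc=[5, 9]
8: 0x9a (blk 9, set 1) → VC-HIT  vc=[5, 7]
9: 0x9d (blk 9, set 1) → L1-HIT  vc=[5, 7]
10: 0x94 (blk 9, set 1) → L1-HIT  vc=[5, 7]
11: 0x96 (blk 9, set 1) → L1-HIT  vc=[5, 7]
12: 0x7e (blk 7, set 1) → VC-HIT  vc=[5, 9]
13: 0x7f (blk 7, set 1) → L1-HIT  vc=[5, 9]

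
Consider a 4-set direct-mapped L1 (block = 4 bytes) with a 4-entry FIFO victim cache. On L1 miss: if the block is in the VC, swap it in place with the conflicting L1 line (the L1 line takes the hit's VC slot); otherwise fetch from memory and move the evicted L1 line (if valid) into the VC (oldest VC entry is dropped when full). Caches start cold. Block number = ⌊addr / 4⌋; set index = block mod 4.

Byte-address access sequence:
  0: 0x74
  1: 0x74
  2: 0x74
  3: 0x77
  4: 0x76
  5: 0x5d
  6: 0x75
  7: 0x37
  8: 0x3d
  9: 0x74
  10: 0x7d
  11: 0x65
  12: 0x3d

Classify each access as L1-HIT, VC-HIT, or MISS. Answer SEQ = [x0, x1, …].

SEQ = [MISS, L1-HIT, L1-HIT, L1-HIT, L1-HIT, MISS, L1-HIT, MISS, MISS, VC-HIT, MISS, MISS, VC-HIT]

  [0] addr=0x74 blk=29 s=1: MISS | VC []
  [1] addr=0x74 blk=29 s=1: L1-HIT | VC []
  [2] addr=0x74 blk=29 s=1: L1-HIT | VC []
  [3] addr=0x77 blk=29 s=1: L1-HIT | VC []
  [4] addr=0x76 blk=29 s=1: L1-HIT | VC []
  [5] addr=0x5d blk=23 s=3: MISS | VC []
  [6] addr=0x75 blk=29 s=1: L1-HIT | VC []
  [7] addr=0x37 blk=13 s=1: MISS | VC [29]
  [8] addr=0x3d blk=15 s=3: MISS | VC [29, 23]
  [9] addr=0x74 blk=29 s=1: VC-HIT | VC [13, 23]
  [10] addr=0x7d blk=31 s=3: MISS | VC [13, 23, 15]
  [11] addr=0x65 blk=25 s=1: MISS | VC [13, 23, 15, 29]
  [12] addr=0x3d blk=15 s=3: VC-HIT | VC [13, 23, 31, 29]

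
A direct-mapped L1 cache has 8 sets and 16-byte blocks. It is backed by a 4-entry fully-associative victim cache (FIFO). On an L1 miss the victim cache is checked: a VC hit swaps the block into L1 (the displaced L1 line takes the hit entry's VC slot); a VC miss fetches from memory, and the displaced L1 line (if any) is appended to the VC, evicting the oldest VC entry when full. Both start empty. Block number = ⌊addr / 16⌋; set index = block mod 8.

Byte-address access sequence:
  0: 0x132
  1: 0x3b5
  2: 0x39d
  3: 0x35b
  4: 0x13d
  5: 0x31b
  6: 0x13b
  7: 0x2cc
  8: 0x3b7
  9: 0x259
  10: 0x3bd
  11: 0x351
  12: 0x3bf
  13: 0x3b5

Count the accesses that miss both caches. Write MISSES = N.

MISSES = 7

#0 0x132→b19/s3 MISS; vc=[]
#1 0x3b5→b59/s3 MISS; vc=[19]
#2 0x39d→b57/s1 MISS; vc=[19]
#3 0x35b→b53/s5 MISS; vc=[19]
#4 0x13d→b19/s3 VC-HIT; vc=[59]
#5 0x31b→b49/s1 MISS; vc=[59,57]
#6 0x13b→b19/s3 L1-HIT; vc=[59,57]
#7 0x2cc→b44/s4 MISS; vc=[59,57]
#8 0x3b7→b59/s3 VC-HIT; vc=[19,57]
#9 0x259→b37/s5 MISS; vc=[19,57,53]
#10 0x3bd→b59/s3 L1-HIT; vc=[19,57,53]
#11 0x351→b53/s5 VC-HIT; vc=[19,57,37]
#12 0x3bf→b59/s3 L1-HIT; vc=[19,57,37]
#13 0x3b5→b59/s3 L1-HIT; vc=[19,57,37]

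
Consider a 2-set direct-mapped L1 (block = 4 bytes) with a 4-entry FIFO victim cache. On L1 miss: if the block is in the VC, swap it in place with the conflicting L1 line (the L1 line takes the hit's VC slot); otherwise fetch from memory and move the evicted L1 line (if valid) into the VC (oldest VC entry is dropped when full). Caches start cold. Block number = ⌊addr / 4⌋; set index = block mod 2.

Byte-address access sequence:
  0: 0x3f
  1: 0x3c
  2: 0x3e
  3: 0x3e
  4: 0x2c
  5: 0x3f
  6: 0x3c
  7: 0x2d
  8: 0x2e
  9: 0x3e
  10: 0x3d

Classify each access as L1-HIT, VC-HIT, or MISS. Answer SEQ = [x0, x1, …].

SEQ = [MISS, L1-HIT, L1-HIT, L1-HIT, MISS, VC-HIT, L1-HIT, VC-HIT, L1-HIT, VC-HIT, L1-HIT]

0: 0x3f (blk 15, set 1) → MISS  vc=[]
1: 0x3c (blk 15, set 1) → L1-HIT  vc=[]
2: 0x3e (blk 15, set 1) → L1-HIT  vc=[]
3: 0x3e (blk 15, set 1) → L1-HIT  vc=[]
4: 0x2c (blk 11, set 1) → MISS  vc=[15]
5: 0x3f (blk 15, set 1) → VC-HIT  vc=[11]
6: 0x3c (blk 15, set 1) → L1-HIT  vc=[11]
7: 0x2d (blk 11, set 1) → VC-HIT  vc=[15]
8: 0x2e (blk 11, set 1) → L1-HIT  vc=[15]
9: 0x3e (blk 15, set 1) → VC-HIT  vc=[11]
10: 0x3d (blk 15, set 1) → L1-HIT  vc=[11]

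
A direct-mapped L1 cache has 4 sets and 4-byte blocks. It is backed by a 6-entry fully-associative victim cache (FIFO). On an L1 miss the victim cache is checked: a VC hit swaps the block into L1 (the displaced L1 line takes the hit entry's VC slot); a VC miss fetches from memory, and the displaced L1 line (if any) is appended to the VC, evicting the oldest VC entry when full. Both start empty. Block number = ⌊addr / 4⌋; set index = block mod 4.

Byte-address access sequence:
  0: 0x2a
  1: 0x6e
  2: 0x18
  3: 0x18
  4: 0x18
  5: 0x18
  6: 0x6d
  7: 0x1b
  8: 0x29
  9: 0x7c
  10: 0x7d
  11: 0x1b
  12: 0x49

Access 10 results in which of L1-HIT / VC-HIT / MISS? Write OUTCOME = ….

OUTCOME = L1-HIT

#0 0x2a→b10/s2 MISS; vc=[]
#1 0x6e→b27/s3 MISS; vc=[]
#2 0x18→b6/s2 MISS; vc=[10]
#3 0x18→b6/s2 L1-HIT; vc=[10]
#4 0x18→b6/s2 L1-HIT; vc=[10]
#5 0x18→b6/s2 L1-HIT; vc=[10]
#6 0x6d→b27/s3 L1-HIT; vc=[10]
#7 0x1b→b6/s2 L1-HIT; vc=[10]
#8 0x29→b10/s2 VC-HIT; vc=[6]
#9 0x7c→b31/s3 MISS; vc=[6,27]
#10 0x7d→b31/s3 L1-HIT; vc=[6,27]
#11 0x1b→b6/s2 VC-HIT; vc=[10,27]
#12 0x49→b18/s2 MISS; vc=[10,27,6]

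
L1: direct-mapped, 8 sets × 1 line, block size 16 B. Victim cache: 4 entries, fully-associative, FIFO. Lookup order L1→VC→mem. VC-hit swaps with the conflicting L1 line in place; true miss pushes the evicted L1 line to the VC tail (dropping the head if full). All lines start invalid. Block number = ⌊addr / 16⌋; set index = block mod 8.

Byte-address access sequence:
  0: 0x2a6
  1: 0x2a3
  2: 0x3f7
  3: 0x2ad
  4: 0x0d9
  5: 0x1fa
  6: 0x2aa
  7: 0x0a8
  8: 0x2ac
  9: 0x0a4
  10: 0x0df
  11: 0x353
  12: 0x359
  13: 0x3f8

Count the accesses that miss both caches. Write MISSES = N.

  [0] addr=0x2a6 blk=42 s=2: MISS | VC []
  [1] addr=0x2a3 blk=42 s=2: L1-HIT | VC []
  [2] addr=0x3f7 blk=63 s=7: MISS | VC []
  [3] addr=0x2ad blk=42 s=2: L1-HIT | VC []
  [4] addr=0xd9 blk=13 s=5: MISS | VC []
  [5] addr=0x1fa blk=31 s=7: MISS | VC [63]
  [6] addr=0x2aa blk=42 s=2: L1-HIT | VC [63]
  [7] addr=0xa8 blk=10 s=2: MISS | VC [63, 42]
  [8] addr=0x2ac blk=42 s=2: VC-HIT | VC [63, 10]
  [9] addr=0xa4 blk=10 s=2: VC-HIT | VC [63, 42]
  [10] addr=0xdf blk=13 s=5: L1-HIT | VC [63, 42]
  [11] addr=0x353 blk=53 s=5: MISS | VC [63, 42, 13]
  [12] addr=0x359 blk=53 s=5: L1-HIT | VC [63, 42, 13]
  [13] addr=0x3f8 blk=63 s=7: VC-HIT | VC [31, 42, 13]

MISSES = 6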